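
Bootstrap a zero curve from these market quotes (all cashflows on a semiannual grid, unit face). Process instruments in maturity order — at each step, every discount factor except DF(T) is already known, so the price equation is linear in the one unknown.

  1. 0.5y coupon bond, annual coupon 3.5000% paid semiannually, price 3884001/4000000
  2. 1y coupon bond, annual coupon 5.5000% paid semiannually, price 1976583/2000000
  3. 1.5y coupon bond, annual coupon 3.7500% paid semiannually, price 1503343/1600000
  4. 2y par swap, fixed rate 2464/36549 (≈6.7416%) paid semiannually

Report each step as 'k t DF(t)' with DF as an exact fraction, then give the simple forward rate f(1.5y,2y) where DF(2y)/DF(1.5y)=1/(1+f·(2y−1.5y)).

1 1/2 9543/10000
2 1 9363/10000
3 3/2 71/80
4 2 548/625
f(1.5y,2y) = ((71/80)/(548/625) − 1)/(1/2) = 107/4384 ≈ 2.4407%

step 1 [0.5y] bond c/2=7/400: DF=(3884001/4000000 − 7/400·(0))/(1+7/400) = 9543/10000 ≈ 0.954300
step 2 [1y] bond c/2=11/400: DF=(1976583/2000000 − 11/400·(0.954300))/(1+11/400) = 9363/10000 ≈ 0.936300
step 3 [1.5y] bond c/2=3/160: DF=(1503343/1600000 − 3/160·(0.954300+0.936300))/(1+3/160) = 71/80 ≈ 0.887500
step 4 [2y] swap r/2=1232/36549: DF=(1 − 1232/36549·(0.954300+0.936300+0.887500))/(1+1232/36549) = 548/625 ≈ 0.876800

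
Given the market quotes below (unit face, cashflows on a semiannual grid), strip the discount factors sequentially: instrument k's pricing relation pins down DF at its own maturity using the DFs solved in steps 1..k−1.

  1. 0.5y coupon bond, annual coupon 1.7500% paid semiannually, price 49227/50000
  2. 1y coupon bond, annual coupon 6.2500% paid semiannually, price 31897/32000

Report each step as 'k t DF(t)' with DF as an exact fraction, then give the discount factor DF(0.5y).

step 1 [0.5y] bond c/2=7/800: DF=(49227/50000 − 7/800·(0))/(1+7/800) = 122/125 ≈ 0.976000
step 2 [1y] bond c/2=1/32: DF=(31897/32000 − 1/32·(0.976000))/(1+1/32) = 937/1000 ≈ 0.937000

1 1/2 122/125
2 1 937/1000
DF(0.5y) = 122/125 ≈ 0.976000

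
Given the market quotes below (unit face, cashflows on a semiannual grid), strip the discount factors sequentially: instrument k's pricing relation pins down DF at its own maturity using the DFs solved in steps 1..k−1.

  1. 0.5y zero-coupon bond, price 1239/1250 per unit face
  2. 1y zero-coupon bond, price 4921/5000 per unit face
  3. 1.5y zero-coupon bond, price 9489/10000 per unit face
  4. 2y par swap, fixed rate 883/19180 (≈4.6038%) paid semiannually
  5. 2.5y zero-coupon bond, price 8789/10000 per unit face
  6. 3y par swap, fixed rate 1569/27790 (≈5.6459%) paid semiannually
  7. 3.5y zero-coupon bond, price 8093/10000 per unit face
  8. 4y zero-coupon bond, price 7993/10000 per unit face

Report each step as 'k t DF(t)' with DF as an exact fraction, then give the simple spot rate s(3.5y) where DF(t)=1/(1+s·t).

step 1 [0.5y] zero: DF = P = 1239/1250 ≈ 0.991200
step 2 [1y] zero: DF = P = 4921/5000 ≈ 0.984200
step 3 [1.5y] zero: DF = P = 9489/10000 ≈ 0.948900
step 4 [2y] swap r/2=883/38360: DF=(1 − 883/38360·(0.991200+0.984200+0.948900))/(1+883/38360) = 9117/10000 ≈ 0.911700
step 5 [2.5y] zero: DF = P = 8789/10000 ≈ 0.878900
step 6 [3y] swap r/2=1569/55580: DF=(1 − 1569/55580·(0.991200+0.984200+0.948900+0.911700+0.878900))/(1+1569/55580) = 8431/10000 ≈ 0.843100
step 7 [3.5y] zero: DF = P = 8093/10000 ≈ 0.809300
step 8 [4y] zero: DF = P = 7993/10000 ≈ 0.799300

1 1/2 1239/1250
2 1 4921/5000
3 3/2 9489/10000
4 2 9117/10000
5 5/2 8789/10000
6 3 8431/10000
7 7/2 8093/10000
8 4 7993/10000
s(3.5y) = (1/(8093/10000) − 1)/(7/2) = 3814/56651 ≈ 6.7324%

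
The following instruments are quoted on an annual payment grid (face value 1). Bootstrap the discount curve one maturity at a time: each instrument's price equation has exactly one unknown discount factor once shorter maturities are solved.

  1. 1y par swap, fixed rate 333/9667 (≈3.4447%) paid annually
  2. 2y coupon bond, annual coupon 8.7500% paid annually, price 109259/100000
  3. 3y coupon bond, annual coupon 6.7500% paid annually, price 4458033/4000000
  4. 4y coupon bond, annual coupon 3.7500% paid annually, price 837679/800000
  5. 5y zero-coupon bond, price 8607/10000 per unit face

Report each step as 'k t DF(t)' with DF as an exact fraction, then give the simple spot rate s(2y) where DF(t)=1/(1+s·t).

step 1 [1y] swap r/1=333/9667: DF=(1 − 333/9667·(0))/(1+333/9667) = 9667/10000 ≈ 0.966700
step 2 [2y] bond c/1=7/80: DF=(109259/100000 − 7/80·(0.966700))/(1+7/80) = 9269/10000 ≈ 0.926900
step 3 [3y] bond c/1=27/400: DF=(4458033/4000000 − 27/400·(0.966700+0.926900))/(1+27/400) = 9243/10000 ≈ 0.924300
step 4 [4y] bond c/1=3/80: DF=(837679/800000 − 3/80·(0.966700+0.926900+0.924300))/(1+3/80) = 4537/5000 ≈ 0.907400
step 5 [5y] zero: DF = P = 8607/10000 ≈ 0.860700

1 1 9667/10000
2 2 9269/10000
3 3 9243/10000
4 4 4537/5000
5 5 8607/10000
s(2y) = (1/(9269/10000) − 1)/(2) = 731/18538 ≈ 3.9433%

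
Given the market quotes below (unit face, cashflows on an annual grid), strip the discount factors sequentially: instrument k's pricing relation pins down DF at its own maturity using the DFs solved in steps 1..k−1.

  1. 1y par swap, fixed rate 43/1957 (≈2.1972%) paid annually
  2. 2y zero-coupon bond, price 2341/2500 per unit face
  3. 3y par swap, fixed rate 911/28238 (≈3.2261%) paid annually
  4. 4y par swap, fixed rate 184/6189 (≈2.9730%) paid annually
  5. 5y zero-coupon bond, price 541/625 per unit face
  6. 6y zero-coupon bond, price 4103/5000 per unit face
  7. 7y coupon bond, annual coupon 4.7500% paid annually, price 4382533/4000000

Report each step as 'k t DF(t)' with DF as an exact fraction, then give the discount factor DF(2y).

1 1 1957/2000
2 2 2341/2500
3 3 9089/10000
4 4 556/625
5 5 541/625
6 6 4103/5000
7 7 8011/10000
DF(2y) = 2341/2500 ≈ 0.936400

step 1 [1y] swap r/1=43/1957: DF=(1 − 43/1957·(0))/(1+43/1957) = 1957/2000 ≈ 0.978500
step 2 [2y] zero: DF = P = 2341/2500 ≈ 0.936400
step 3 [3y] swap r/1=911/28238: DF=(1 − 911/28238·(0.978500+0.936400))/(1+911/28238) = 9089/10000 ≈ 0.908900
step 4 [4y] swap r/1=184/6189: DF=(1 − 184/6189·(0.978500+0.936400+0.908900))/(1+184/6189) = 556/625 ≈ 0.889600
step 5 [5y] zero: DF = P = 541/625 ≈ 0.865600
step 6 [6y] zero: DF = P = 4103/5000 ≈ 0.820600
step 7 [7y] bond c/1=19/400: DF=(4382533/4000000 − 19/400·(0.978500+0.936400+0.908900+0.889600+0.865600+0.820600))/(1+19/400) = 8011/10000 ≈ 0.801100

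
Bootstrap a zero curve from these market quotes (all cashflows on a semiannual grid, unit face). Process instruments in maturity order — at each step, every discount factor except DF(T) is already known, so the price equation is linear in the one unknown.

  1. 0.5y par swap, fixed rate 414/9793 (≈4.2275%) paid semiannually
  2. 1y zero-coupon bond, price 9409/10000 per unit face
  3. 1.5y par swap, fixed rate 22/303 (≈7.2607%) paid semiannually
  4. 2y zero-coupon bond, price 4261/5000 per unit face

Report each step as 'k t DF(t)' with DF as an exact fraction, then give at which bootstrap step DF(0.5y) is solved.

1 1/2 9793/10000
2 1 9409/10000
3 3/2 8977/10000
4 2 4261/5000
DF(0.5y) is solved at step 1

step 1 [0.5y] swap r/2=207/9793: DF=(1 − 207/9793·(0))/(1+207/9793) = 9793/10000 ≈ 0.979300
step 2 [1y] zero: DF = P = 9409/10000 ≈ 0.940900
step 3 [1.5y] swap r/2=11/303: DF=(1 − 11/303·(0.979300+0.940900))/(1+11/303) = 8977/10000 ≈ 0.897700
step 4 [2y] zero: DF = P = 4261/5000 ≈ 0.852200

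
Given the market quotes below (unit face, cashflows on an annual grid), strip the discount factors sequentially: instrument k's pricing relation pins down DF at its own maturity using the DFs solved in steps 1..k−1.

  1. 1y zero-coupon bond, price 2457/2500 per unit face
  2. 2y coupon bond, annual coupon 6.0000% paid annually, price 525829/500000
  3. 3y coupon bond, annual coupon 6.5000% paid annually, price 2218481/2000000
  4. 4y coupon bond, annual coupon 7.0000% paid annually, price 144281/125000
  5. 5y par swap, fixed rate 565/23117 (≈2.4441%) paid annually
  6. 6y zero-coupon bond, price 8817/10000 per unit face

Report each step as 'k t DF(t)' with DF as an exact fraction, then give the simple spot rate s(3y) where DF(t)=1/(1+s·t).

step 1 [1y] zero: DF = P = 2457/2500 ≈ 0.982800
step 2 [2y] bond c/1=3/50: DF=(525829/500000 − 3/50·(0.982800))/(1+3/50) = 1873/2000 ≈ 0.936500
step 3 [3y] bond c/1=13/200: DF=(2218481/2000000 − 13/200·(0.982800+0.936500))/(1+13/200) = 2311/2500 ≈ 0.924400
step 4 [4y] bond c/1=7/100: DF=(144281/125000 − 7/100·(0.982800+0.936500+0.924400))/(1+7/100) = 8927/10000 ≈ 0.892700
step 5 [5y] swap r/1=565/23117: DF=(1 − 565/23117·(0.982800+0.936500+0.924400+0.892700))/(1+565/23117) = 887/1000 ≈ 0.887000
step 6 [6y] zero: DF = P = 8817/10000 ≈ 0.881700

1 1 2457/2500
2 2 1873/2000
3 3 2311/2500
4 4 8927/10000
5 5 887/1000
6 6 8817/10000
s(3y) = (1/(2311/2500) − 1)/(3) = 63/2311 ≈ 2.7261%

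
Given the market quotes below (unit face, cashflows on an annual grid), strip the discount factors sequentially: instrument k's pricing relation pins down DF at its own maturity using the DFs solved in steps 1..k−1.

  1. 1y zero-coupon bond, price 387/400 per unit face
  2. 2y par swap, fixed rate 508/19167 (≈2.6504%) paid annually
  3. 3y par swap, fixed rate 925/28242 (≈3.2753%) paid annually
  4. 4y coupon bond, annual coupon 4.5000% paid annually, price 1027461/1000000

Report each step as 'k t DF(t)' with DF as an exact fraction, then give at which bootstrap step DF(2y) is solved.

step 1 [1y] zero: DF = P = 387/400 ≈ 0.967500
step 2 [2y] swap r/1=508/19167: DF=(1 − 508/19167·(0.967500))/(1+508/19167) = 2373/2500 ≈ 0.949200
step 3 [3y] swap r/1=925/28242: DF=(1 − 925/28242·(0.967500+0.949200))/(1+925/28242) = 363/400 ≈ 0.907500
step 4 [4y] bond c/1=9/200: DF=(1027461/1000000 − 9/200·(0.967500+0.949200+0.907500))/(1+9/200) = 1077/1250 ≈ 0.861600

1 1 387/400
2 2 2373/2500
3 3 363/400
4 4 1077/1250
DF(2y) is solved at step 2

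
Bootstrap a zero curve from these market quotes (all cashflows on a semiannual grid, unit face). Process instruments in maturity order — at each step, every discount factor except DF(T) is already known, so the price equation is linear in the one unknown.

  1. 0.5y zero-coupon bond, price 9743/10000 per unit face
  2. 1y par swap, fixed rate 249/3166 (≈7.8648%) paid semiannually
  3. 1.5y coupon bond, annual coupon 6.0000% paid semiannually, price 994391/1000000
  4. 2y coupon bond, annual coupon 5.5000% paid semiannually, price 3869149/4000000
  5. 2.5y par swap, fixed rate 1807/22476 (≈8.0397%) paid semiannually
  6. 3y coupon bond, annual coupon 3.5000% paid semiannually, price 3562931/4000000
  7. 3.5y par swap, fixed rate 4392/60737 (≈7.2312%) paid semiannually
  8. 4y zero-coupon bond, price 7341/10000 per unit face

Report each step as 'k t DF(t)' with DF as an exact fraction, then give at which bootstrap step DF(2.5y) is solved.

1 1/2 9743/10000
2 1 9253/10000
3 3/2 9101/10000
4 2 4331/5000
5 5/2 8193/10000
6 3 7981/10000
7 7/2 1951/2500
8 4 7341/10000
DF(2.5y) is solved at step 5

step 1 [0.5y] zero: DF = P = 9743/10000 ≈ 0.974300
step 2 [1y] swap r/2=249/6332: DF=(1 − 249/6332·(0.974300))/(1+249/6332) = 9253/10000 ≈ 0.925300
step 3 [1.5y] bond c/2=3/100: DF=(994391/1000000 − 3/100·(0.974300+0.925300))/(1+3/100) = 9101/10000 ≈ 0.910100
step 4 [2y] bond c/2=11/400: DF=(3869149/4000000 − 11/400·(0.974300+0.925300+0.910100))/(1+11/400) = 4331/5000 ≈ 0.866200
step 5 [2.5y] swap r/2=1807/44952: DF=(1 − 1807/44952·(0.974300+0.925300+0.910100+0.866200))/(1+1807/44952) = 8193/10000 ≈ 0.819300
step 6 [3y] bond c/2=7/400: DF=(3562931/4000000 − 7/400·(0.974300+0.925300+0.910100+0.866200+0.819300))/(1+7/400) = 7981/10000 ≈ 0.798100
step 7 [3.5y] swap r/2=2196/60737: DF=(1 − 2196/60737·(0.974300+0.925300+0.910100+0.866200+0.819300+0.798100))/(1+2196/60737) = 1951/2500 ≈ 0.780400
step 8 [4y] zero: DF = P = 7341/10000 ≈ 0.734100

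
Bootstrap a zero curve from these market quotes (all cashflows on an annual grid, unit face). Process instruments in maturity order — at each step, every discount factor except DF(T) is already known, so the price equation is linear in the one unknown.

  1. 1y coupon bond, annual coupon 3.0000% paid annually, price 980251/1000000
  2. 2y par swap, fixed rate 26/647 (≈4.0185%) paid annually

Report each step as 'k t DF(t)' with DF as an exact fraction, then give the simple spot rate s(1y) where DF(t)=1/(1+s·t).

1 1 9517/10000
2 2 4623/5000
s(1y) = (1/(9517/10000) − 1)/(1) = 483/9517 ≈ 5.0751%

step 1 [1y] bond c/1=3/100: DF=(980251/1000000 − 3/100·(0))/(1+3/100) = 9517/10000 ≈ 0.951700
step 2 [2y] swap r/1=26/647: DF=(1 − 26/647·(0.951700))/(1+26/647) = 4623/5000 ≈ 0.924600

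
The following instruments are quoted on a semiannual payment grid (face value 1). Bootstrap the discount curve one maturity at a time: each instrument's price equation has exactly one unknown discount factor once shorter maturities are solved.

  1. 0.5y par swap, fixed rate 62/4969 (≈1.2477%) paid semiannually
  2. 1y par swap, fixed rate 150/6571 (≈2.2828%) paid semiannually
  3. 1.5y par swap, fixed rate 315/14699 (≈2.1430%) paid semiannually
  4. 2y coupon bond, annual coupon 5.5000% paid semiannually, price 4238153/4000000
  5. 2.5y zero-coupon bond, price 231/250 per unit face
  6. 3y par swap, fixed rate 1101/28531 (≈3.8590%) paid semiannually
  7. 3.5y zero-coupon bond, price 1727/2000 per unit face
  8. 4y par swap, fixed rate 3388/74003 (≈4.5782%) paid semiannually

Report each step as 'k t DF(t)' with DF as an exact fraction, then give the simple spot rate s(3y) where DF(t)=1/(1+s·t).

step 1 [0.5y] swap r/2=31/4969: DF=(1 − 31/4969·(0))/(1+31/4969) = 4969/5000 ≈ 0.993800
step 2 [1y] swap r/2=75/6571: DF=(1 − 75/6571·(0.993800))/(1+75/6571) = 391/400 ≈ 0.977500
step 3 [1.5y] swap r/2=315/29398: DF=(1 − 315/29398·(0.993800+0.977500))/(1+315/29398) = 1937/2000 ≈ 0.968500
step 4 [2y] bond c/2=11/400: DF=(4238153/4000000 − 11/400·(0.993800+0.977500+0.968500))/(1+11/400) = 381/400 ≈ 0.952500
step 5 [2.5y] zero: DF = P = 231/250 ≈ 0.924000
step 6 [3y] swap r/2=1101/57062: DF=(1 − 1101/57062·(0.993800+0.977500+0.968500+0.952500+0.924000))/(1+1101/57062) = 8899/10000 ≈ 0.889900
step 7 [3.5y] zero: DF = P = 1727/2000 ≈ 0.863500
step 8 [4y] swap r/2=1694/74003: DF=(1 − 1694/74003·(0.993800+0.977500+0.968500+0.952500+0.924000+0.889900+0.863500))/(1+1694/74003) = 4153/5000 ≈ 0.830600

1 1/2 4969/5000
2 1 391/400
3 3/2 1937/2000
4 2 381/400
5 5/2 231/250
6 3 8899/10000
7 7/2 1727/2000
8 4 4153/5000
s(3y) = (1/(8899/10000) − 1)/(3) = 367/8899 ≈ 4.1241%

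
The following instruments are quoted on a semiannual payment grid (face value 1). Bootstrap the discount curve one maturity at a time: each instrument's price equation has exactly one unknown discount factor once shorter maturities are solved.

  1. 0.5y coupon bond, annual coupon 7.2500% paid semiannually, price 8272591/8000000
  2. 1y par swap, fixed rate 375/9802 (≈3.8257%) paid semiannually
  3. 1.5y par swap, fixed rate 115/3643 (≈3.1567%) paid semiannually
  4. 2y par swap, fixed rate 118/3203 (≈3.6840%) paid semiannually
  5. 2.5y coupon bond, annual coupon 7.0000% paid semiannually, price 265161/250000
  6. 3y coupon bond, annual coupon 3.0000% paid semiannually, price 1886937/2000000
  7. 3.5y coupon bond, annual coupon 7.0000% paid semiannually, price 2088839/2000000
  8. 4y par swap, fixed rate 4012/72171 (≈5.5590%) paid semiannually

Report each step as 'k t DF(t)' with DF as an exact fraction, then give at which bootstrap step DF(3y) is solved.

1 1/2 9979/10000
2 1 77/80
3 3/2 477/500
4 2 2323/2500
5 5/2 2237/2500
6 3 1719/2000
7 7/2 4099/5000
8 4 3997/5000
DF(3y) is solved at step 6

step 1 [0.5y] bond c/2=29/800: DF=(8272591/8000000 − 29/800·(0))/(1+29/800) = 9979/10000 ≈ 0.997900
step 2 [1y] swap r/2=375/19604: DF=(1 − 375/19604·(0.997900))/(1+375/19604) = 77/80 ≈ 0.962500
step 3 [1.5y] swap r/2=115/7286: DF=(1 − 115/7286·(0.997900+0.962500))/(1+115/7286) = 477/500 ≈ 0.954000
step 4 [2y] swap r/2=59/3203: DF=(1 − 59/3203·(0.997900+0.962500+0.954000))/(1+59/3203) = 2323/2500 ≈ 0.929200
step 5 [2.5y] bond c/2=7/200: DF=(265161/250000 − 7/200·(0.997900+0.962500+0.954000+0.929200))/(1+7/200) = 2237/2500 ≈ 0.894800
step 6 [3y] bond c/2=3/200: DF=(1886937/2000000 − 3/200·(0.997900+0.962500+0.954000+0.929200+0.894800))/(1+3/200) = 1719/2000 ≈ 0.859500
step 7 [3.5y] bond c/2=7/200: DF=(2088839/2000000 − 7/200·(0.997900+0.962500+0.954000+0.929200+0.894800+0.859500))/(1+7/200) = 4099/5000 ≈ 0.819800
step 8 [4y] swap r/2=2006/72171: DF=(1 − 2006/72171·(0.997900+0.962500+0.954000+0.929200+0.894800+0.859500+0.819800))/(1+2006/72171) = 3997/5000 ≈ 0.799400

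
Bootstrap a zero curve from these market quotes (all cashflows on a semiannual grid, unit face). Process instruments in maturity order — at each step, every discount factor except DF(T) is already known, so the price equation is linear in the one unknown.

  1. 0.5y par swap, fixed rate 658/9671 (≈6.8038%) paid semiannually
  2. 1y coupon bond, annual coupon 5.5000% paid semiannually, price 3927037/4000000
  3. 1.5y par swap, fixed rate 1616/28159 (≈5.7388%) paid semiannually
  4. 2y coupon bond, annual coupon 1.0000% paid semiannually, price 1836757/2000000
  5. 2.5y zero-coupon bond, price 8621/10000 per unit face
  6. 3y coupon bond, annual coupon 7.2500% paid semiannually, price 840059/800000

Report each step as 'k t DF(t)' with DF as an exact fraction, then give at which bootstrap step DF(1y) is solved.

1 1/2 9671/10000
2 1 581/625
3 3/2 1149/1250
4 2 4499/5000
5 5/2 8621/10000
6 3 2133/2500
DF(1y) is solved at step 2

step 1 [0.5y] swap r/2=329/9671: DF=(1 − 329/9671·(0))/(1+329/9671) = 9671/10000 ≈ 0.967100
step 2 [1y] bond c/2=11/400: DF=(3927037/4000000 − 11/400·(0.967100))/(1+11/400) = 581/625 ≈ 0.929600
step 3 [1.5y] swap r/2=808/28159: DF=(1 − 808/28159·(0.967100+0.929600))/(1+808/28159) = 1149/1250 ≈ 0.919200
step 4 [2y] bond c/2=1/200: DF=(1836757/2000000 − 1/200·(0.967100+0.929600+0.919200))/(1+1/200) = 4499/5000 ≈ 0.899800
step 5 [2.5y] zero: DF = P = 8621/10000 ≈ 0.862100
step 6 [3y] bond c/2=29/800: DF=(840059/800000 − 29/800·(0.967100+0.929600+0.919200+0.899800+0.862100))/(1+29/800) = 2133/2500 ≈ 0.853200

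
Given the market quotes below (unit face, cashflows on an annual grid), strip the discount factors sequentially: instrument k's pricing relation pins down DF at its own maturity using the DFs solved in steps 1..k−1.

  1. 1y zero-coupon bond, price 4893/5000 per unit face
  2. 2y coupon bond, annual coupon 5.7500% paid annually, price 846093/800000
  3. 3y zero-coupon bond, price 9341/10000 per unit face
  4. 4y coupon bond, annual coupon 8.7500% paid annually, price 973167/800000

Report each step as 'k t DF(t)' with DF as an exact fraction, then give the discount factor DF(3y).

step 1 [1y] zero: DF = P = 4893/5000 ≈ 0.978600
step 2 [2y] bond c/1=23/400: DF=(846093/800000 − 23/400·(0.978600))/(1+23/400) = 9469/10000 ≈ 0.946900
step 3 [3y] zero: DF = P = 9341/10000 ≈ 0.934100
step 4 [4y] bond c/1=7/80: DF=(973167/800000 − 7/80·(0.978600+0.946900+0.934100))/(1+7/80) = 1777/2000 ≈ 0.888500

1 1 4893/5000
2 2 9469/10000
3 3 9341/10000
4 4 1777/2000
DF(3y) = 9341/10000 ≈ 0.934100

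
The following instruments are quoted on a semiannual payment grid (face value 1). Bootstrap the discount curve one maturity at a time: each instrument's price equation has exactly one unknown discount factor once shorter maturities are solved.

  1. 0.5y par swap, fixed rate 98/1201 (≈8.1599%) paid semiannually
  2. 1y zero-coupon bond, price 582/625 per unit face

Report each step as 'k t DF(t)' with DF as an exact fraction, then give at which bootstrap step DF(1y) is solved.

step 1 [0.5y] swap r/2=49/1201: DF=(1 − 49/1201·(0))/(1+49/1201) = 1201/1250 ≈ 0.960800
step 2 [1y] zero: DF = P = 582/625 ≈ 0.931200

1 1/2 1201/1250
2 1 582/625
DF(1y) is solved at step 2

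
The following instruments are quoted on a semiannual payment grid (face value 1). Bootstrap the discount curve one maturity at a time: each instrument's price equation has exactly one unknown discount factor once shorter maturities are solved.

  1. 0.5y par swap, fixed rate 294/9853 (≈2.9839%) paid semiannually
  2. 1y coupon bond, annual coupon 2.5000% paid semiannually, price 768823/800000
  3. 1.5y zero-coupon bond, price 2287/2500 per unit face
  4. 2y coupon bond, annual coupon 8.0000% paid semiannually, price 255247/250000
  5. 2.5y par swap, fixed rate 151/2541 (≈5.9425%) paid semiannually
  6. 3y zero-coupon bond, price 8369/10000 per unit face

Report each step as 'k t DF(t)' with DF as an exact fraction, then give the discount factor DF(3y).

1 1/2 9853/10000
2 1 937/1000
3 3/2 2287/2500
4 2 4363/5000
5 5/2 8641/10000
6 3 8369/10000
DF(3y) = 8369/10000 ≈ 0.836900

step 1 [0.5y] swap r/2=147/9853: DF=(1 − 147/9853·(0))/(1+147/9853) = 9853/10000 ≈ 0.985300
step 2 [1y] bond c/2=1/80: DF=(768823/800000 − 1/80·(0.985300))/(1+1/80) = 937/1000 ≈ 0.937000
step 3 [1.5y] zero: DF = P = 2287/2500 ≈ 0.914800
step 4 [2y] bond c/2=1/25: DF=(255247/250000 − 1/25·(0.985300+0.937000+0.914800))/(1+1/25) = 4363/5000 ≈ 0.872600
step 5 [2.5y] swap r/2=151/5082: DF=(1 − 151/5082·(0.985300+0.937000+0.914800+0.872600))/(1+151/5082) = 8641/10000 ≈ 0.864100
step 6 [3y] zero: DF = P = 8369/10000 ≈ 0.836900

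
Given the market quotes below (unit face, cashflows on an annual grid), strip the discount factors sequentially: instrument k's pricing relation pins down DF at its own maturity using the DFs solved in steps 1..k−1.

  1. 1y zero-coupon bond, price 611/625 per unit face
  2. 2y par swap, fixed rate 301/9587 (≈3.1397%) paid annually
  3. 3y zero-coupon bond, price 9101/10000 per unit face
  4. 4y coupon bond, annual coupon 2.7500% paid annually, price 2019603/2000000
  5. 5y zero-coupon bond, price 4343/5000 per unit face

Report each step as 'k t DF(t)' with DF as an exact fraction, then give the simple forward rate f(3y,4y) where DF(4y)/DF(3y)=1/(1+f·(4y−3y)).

step 1 [1y] zero: DF = P = 611/625 ≈ 0.977600
step 2 [2y] swap r/1=301/9587: DF=(1 − 301/9587·(0.977600))/(1+301/9587) = 4699/5000 ≈ 0.939800
step 3 [3y] zero: DF = P = 9101/10000 ≈ 0.910100
step 4 [4y] bond c/1=11/400: DF=(2019603/2000000 − 11/400·(0.977600+0.939800+0.910100))/(1+11/400) = 9071/10000 ≈ 0.907100
step 5 [5y] zero: DF = P = 4343/5000 ≈ 0.868600

1 1 611/625
2 2 4699/5000
3 3 9101/10000
4 4 9071/10000
5 5 4343/5000
f(3y,4y) = ((9101/10000)/(9071/10000) − 1)/(1) = 30/9071 ≈ 0.3307%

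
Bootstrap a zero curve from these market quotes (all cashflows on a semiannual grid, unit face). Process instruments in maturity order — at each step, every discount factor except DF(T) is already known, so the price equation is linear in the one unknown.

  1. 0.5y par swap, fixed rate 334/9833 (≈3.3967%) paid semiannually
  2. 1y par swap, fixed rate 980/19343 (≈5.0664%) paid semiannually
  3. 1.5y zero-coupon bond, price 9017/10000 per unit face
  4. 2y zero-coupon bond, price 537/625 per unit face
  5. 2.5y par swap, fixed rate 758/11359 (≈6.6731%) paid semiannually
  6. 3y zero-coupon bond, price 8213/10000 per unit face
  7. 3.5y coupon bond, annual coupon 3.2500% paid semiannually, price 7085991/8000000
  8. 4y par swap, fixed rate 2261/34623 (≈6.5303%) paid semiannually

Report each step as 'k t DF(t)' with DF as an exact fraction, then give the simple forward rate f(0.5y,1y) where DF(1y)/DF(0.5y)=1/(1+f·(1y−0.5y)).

1 1/2 9833/10000
2 1 951/1000
3 3/2 9017/10000
4 2 537/625
5 5/2 2121/2500
6 3 8213/10000
7 7/2 3929/5000
8 4 7739/10000
f(0.5y,1y) = ((9833/10000)/(951/1000) − 1)/(1/2) = 323/4755 ≈ 6.7928%

step 1 [0.5y] swap r/2=167/9833: DF=(1 − 167/9833·(0))/(1+167/9833) = 9833/10000 ≈ 0.983300
step 2 [1y] swap r/2=490/19343: DF=(1 − 490/19343·(0.983300))/(1+490/19343) = 951/1000 ≈ 0.951000
step 3 [1.5y] zero: DF = P = 9017/10000 ≈ 0.901700
step 4 [2y] zero: DF = P = 537/625 ≈ 0.859200
step 5 [2.5y] swap r/2=379/11359: DF=(1 − 379/11359·(0.983300+0.951000+0.901700+0.859200))/(1+379/11359) = 2121/2500 ≈ 0.848400
step 6 [3y] zero: DF = P = 8213/10000 ≈ 0.821300
step 7 [3.5y] bond c/2=13/800: DF=(7085991/8000000 − 13/800·(0.983300+0.951000+0.901700+0.859200+0.848400+0.821300))/(1+13/800) = 3929/5000 ≈ 0.785800
step 8 [4y] swap r/2=2261/69246: DF=(1 − 2261/69246·(0.983300+0.951000+0.901700+0.859200+0.848400+0.821300+0.785800))/(1+2261/69246) = 7739/10000 ≈ 0.773900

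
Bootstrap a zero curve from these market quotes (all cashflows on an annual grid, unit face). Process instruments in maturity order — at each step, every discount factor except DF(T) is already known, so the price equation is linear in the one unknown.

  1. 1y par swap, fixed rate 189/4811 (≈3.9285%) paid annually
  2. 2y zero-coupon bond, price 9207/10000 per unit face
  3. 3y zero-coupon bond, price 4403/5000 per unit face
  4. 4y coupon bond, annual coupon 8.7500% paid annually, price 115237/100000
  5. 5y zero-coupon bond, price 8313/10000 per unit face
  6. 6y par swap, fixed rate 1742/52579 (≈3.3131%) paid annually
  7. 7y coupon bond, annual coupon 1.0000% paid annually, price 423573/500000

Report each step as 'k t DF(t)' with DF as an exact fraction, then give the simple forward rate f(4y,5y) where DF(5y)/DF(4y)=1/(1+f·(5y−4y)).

1 1 4811/5000
2 2 9207/10000
3 3 4403/5000
4 4 8373/10000
5 5 8313/10000
6 6 4129/5000
7 7 7867/10000
f(4y,5y) = ((8373/10000)/(8313/10000) − 1)/(1) = 20/2771 ≈ 0.7218%

step 1 [1y] swap r/1=189/4811: DF=(1 − 189/4811·(0))/(1+189/4811) = 4811/5000 ≈ 0.962200
step 2 [2y] zero: DF = P = 9207/10000 ≈ 0.920700
step 3 [3y] zero: DF = P = 4403/5000 ≈ 0.880600
step 4 [4y] bond c/1=7/80: DF=(115237/100000 − 7/80·(0.962200+0.920700+0.880600))/(1+7/80) = 8373/10000 ≈ 0.837300
step 5 [5y] zero: DF = P = 8313/10000 ≈ 0.831300
step 6 [6y] swap r/1=1742/52579: DF=(1 − 1742/52579·(0.962200+0.920700+0.880600+0.837300+0.831300))/(1+1742/52579) = 4129/5000 ≈ 0.825800
step 7 [7y] bond c/1=1/100: DF=(423573/500000 − 1/100·(0.962200+0.920700+0.880600+0.837300+0.831300+0.825800))/(1+1/100) = 7867/10000 ≈ 0.786700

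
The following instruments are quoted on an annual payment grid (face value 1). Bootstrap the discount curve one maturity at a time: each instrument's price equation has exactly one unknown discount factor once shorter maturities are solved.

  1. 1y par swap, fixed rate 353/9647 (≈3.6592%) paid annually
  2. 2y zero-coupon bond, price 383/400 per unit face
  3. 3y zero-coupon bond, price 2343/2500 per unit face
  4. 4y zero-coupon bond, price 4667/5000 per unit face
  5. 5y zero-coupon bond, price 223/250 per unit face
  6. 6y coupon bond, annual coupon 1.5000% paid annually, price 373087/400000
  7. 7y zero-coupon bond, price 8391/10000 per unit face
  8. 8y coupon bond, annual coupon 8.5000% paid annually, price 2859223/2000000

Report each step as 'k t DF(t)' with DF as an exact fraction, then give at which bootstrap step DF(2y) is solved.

1 1 9647/10000
2 2 383/400
3 3 2343/2500
4 4 4667/5000
5 5 223/250
6 6 8497/10000
7 7 8391/10000
8 8 8183/10000
DF(2y) is solved at step 2

step 1 [1y] swap r/1=353/9647: DF=(1 − 353/9647·(0))/(1+353/9647) = 9647/10000 ≈ 0.964700
step 2 [2y] zero: DF = P = 383/400 ≈ 0.957500
step 3 [3y] zero: DF = P = 2343/2500 ≈ 0.937200
step 4 [4y] zero: DF = P = 4667/5000 ≈ 0.933400
step 5 [5y] zero: DF = P = 223/250 ≈ 0.892000
step 6 [6y] bond c/1=3/200: DF=(373087/400000 − 3/200·(0.964700+0.957500+0.937200+0.933400+0.892000))/(1+3/200) = 8497/10000 ≈ 0.849700
step 7 [7y] zero: DF = P = 8391/10000 ≈ 0.839100
step 8 [8y] bond c/1=17/200: DF=(2859223/2000000 − 17/200·(0.964700+0.957500+0.937200+0.933400+0.892000+0.849700+0.839100))/(1+17/200) = 8183/10000 ≈ 0.818300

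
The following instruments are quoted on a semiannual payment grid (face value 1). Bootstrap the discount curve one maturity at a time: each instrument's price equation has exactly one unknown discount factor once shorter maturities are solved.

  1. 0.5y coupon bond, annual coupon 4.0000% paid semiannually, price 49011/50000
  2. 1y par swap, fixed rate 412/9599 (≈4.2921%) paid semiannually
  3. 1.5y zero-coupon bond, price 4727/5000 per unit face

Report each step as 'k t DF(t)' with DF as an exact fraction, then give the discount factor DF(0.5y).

step 1 [0.5y] bond c/2=1/50: DF=(49011/50000 − 1/50·(0))/(1+1/50) = 961/1000 ≈ 0.961000
step 2 [1y] swap r/2=206/9599: DF=(1 − 206/9599·(0.961000))/(1+206/9599) = 2397/2500 ≈ 0.958800
step 3 [1.5y] zero: DF = P = 4727/5000 ≈ 0.945400

1 1/2 961/1000
2 1 2397/2500
3 3/2 4727/5000
DF(0.5y) = 961/1000 ≈ 0.961000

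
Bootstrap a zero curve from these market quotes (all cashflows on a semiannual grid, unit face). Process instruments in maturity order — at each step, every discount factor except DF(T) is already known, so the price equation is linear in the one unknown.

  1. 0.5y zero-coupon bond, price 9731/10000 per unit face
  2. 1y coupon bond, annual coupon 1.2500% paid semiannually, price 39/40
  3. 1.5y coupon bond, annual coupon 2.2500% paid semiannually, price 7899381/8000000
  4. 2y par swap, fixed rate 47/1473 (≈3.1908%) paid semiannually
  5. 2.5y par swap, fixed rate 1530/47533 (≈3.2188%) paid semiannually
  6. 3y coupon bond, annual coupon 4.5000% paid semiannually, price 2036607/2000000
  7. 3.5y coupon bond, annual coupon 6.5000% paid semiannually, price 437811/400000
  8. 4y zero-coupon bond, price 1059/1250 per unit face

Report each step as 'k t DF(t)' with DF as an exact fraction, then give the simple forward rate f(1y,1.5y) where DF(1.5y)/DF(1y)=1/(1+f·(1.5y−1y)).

1 1/2 9731/10000
2 1 9629/10000
3 3/2 9549/10000
4 2 9389/10000
5 5/2 1847/2000
6 3 8913/10000
7 7/2 1103/1250
8 4 1059/1250
f(1y,1.5y) = ((9629/10000)/(9549/10000) − 1)/(1/2) = 160/9549 ≈ 1.6756%

step 1 [0.5y] zero: DF = P = 9731/10000 ≈ 0.973100
step 2 [1y] bond c/2=1/160: DF=(39/40 − 1/160·(0.973100))/(1+1/160) = 9629/10000 ≈ 0.962900
step 3 [1.5y] bond c/2=9/800: DF=(7899381/8000000 − 9/800·(0.973100+0.962900))/(1+9/800) = 9549/10000 ≈ 0.954900
step 4 [2y] swap r/2=47/2946: DF=(1 − 47/2946·(0.973100+0.962900+0.954900))/(1+47/2946) = 9389/10000 ≈ 0.938900
step 5 [2.5y] swap r/2=765/47533: DF=(1 − 765/47533·(0.973100+0.962900+0.954900+0.938900))/(1+765/47533) = 1847/2000 ≈ 0.923500
step 6 [3y] bond c/2=9/400: DF=(2036607/2000000 − 9/400·(0.973100+0.962900+0.954900+0.938900+0.923500))/(1+9/400) = 8913/10000 ≈ 0.891300
step 7 [3.5y] bond c/2=13/400: DF=(437811/400000 − 13/400·(0.973100+0.962900+0.954900+0.938900+0.923500+0.891300))/(1+13/400) = 1103/1250 ≈ 0.882400
step 8 [4y] zero: DF = P = 1059/1250 ≈ 0.847200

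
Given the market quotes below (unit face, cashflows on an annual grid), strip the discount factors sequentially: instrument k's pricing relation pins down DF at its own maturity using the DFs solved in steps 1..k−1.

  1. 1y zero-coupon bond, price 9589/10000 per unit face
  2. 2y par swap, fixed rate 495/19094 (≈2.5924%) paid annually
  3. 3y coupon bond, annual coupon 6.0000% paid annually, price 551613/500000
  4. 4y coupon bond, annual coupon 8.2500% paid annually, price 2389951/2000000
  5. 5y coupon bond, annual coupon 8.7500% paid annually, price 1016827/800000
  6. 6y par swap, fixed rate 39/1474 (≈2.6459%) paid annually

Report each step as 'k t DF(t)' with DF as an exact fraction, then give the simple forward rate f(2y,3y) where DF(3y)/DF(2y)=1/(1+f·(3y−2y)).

1 1 9589/10000
2 2 1901/2000
3 3 9327/10000
4 4 8873/10000
5 5 8687/10000
6 6 8557/10000
f(2y,3y) = ((1901/2000)/(9327/10000) − 1)/(1) = 178/9327 ≈ 1.9084%

step 1 [1y] zero: DF = P = 9589/10000 ≈ 0.958900
step 2 [2y] swap r/1=495/19094: DF=(1 − 495/19094·(0.958900))/(1+495/19094) = 1901/2000 ≈ 0.950500
step 3 [3y] bond c/1=3/50: DF=(551613/500000 − 3/50·(0.958900+0.950500))/(1+3/50) = 9327/10000 ≈ 0.932700
step 4 [4y] bond c/1=33/400: DF=(2389951/2000000 − 33/400·(0.958900+0.950500+0.932700))/(1+33/400) = 8873/10000 ≈ 0.887300
step 5 [5y] bond c/1=7/80: DF=(1016827/800000 − 7/80·(0.958900+0.950500+0.932700+0.887300))/(1+7/80) = 8687/10000 ≈ 0.868700
step 6 [6y] swap r/1=39/1474: DF=(1 − 39/1474·(0.958900+0.950500+0.932700+0.887300+0.868700))/(1+39/1474) = 8557/10000 ≈ 0.855700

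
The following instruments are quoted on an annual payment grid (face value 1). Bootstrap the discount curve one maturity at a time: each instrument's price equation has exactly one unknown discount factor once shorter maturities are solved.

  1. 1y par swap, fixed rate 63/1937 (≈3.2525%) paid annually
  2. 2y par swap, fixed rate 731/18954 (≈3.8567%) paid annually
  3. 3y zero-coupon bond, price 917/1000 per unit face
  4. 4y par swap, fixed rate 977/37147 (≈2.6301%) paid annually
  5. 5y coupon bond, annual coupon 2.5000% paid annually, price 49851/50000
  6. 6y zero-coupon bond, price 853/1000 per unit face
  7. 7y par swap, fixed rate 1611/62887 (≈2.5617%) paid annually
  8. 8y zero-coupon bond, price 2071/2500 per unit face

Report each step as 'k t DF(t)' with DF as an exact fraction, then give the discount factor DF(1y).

1 1 1937/2000
2 2 9269/10000
3 3 917/1000
4 4 9023/10000
5 5 8821/10000
6 6 853/1000
7 7 8389/10000
8 8 2071/2500
DF(1y) = 1937/2000 ≈ 0.968500

step 1 [1y] swap r/1=63/1937: DF=(1 − 63/1937·(0))/(1+63/1937) = 1937/2000 ≈ 0.968500
step 2 [2y] swap r/1=731/18954: DF=(1 − 731/18954·(0.968500))/(1+731/18954) = 9269/10000 ≈ 0.926900
step 3 [3y] zero: DF = P = 917/1000 ≈ 0.917000
step 4 [4y] swap r/1=977/37147: DF=(1 − 977/37147·(0.968500+0.926900+0.917000))/(1+977/37147) = 9023/10000 ≈ 0.902300
step 5 [5y] bond c/1=1/40: DF=(49851/50000 − 1/40·(0.968500+0.926900+0.917000+0.902300))/(1+1/40) = 8821/10000 ≈ 0.882100
step 6 [6y] zero: DF = P = 853/1000 ≈ 0.853000
step 7 [7y] swap r/1=1611/62887: DF=(1 − 1611/62887·(0.968500+0.926900+0.917000+0.902300+0.882100+0.853000))/(1+1611/62887) = 8389/10000 ≈ 0.838900
step 8 [8y] zero: DF = P = 2071/2500 ≈ 0.828400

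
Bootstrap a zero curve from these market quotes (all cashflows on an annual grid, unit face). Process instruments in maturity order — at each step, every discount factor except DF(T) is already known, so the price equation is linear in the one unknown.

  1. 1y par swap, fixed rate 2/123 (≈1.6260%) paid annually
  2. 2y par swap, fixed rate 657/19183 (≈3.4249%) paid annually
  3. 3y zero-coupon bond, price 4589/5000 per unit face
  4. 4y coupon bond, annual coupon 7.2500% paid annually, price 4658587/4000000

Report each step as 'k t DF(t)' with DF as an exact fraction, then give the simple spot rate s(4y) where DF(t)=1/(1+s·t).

1 1 123/125
2 2 9343/10000
3 3 4589/5000
4 4 4471/5000
s(4y) = (1/(4471/5000) − 1)/(4) = 529/17884 ≈ 2.9580%

step 1 [1y] swap r/1=2/123: DF=(1 − 2/123·(0))/(1+2/123) = 123/125 ≈ 0.984000
step 2 [2y] swap r/1=657/19183: DF=(1 − 657/19183·(0.984000))/(1+657/19183) = 9343/10000 ≈ 0.934300
step 3 [3y] zero: DF = P = 4589/5000 ≈ 0.917800
step 4 [4y] bond c/1=29/400: DF=(4658587/4000000 − 29/400·(0.984000+0.934300+0.917800))/(1+29/400) = 4471/5000 ≈ 0.894200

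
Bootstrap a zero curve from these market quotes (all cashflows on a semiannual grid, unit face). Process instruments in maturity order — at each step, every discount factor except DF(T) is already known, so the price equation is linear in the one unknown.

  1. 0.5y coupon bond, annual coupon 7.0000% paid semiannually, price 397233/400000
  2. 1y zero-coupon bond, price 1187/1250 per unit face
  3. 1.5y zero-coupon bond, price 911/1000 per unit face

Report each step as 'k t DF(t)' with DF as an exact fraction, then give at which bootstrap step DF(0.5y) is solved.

step 1 [0.5y] bond c/2=7/200: DF=(397233/400000 − 7/200·(0))/(1+7/200) = 1919/2000 ≈ 0.959500
step 2 [1y] zero: DF = P = 1187/1250 ≈ 0.949600
step 3 [1.5y] zero: DF = P = 911/1000 ≈ 0.911000

1 1/2 1919/2000
2 1 1187/1250
3 3/2 911/1000
DF(0.5y) is solved at step 1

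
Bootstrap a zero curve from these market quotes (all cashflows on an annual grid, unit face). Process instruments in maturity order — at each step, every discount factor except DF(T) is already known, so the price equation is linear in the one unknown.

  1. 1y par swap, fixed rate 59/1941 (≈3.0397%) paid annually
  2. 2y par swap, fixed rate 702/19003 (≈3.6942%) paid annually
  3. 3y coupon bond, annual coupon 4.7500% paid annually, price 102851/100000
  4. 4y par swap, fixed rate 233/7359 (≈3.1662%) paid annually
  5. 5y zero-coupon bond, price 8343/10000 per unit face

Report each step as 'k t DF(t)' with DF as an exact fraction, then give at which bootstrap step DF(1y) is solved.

1 1 1941/2000
2 2 4649/5000
3 3 8957/10000
4 4 1767/2000
5 5 8343/10000
DF(1y) is solved at step 1

step 1 [1y] swap r/1=59/1941: DF=(1 − 59/1941·(0))/(1+59/1941) = 1941/2000 ≈ 0.970500
step 2 [2y] swap r/1=702/19003: DF=(1 − 702/19003·(0.970500))/(1+702/19003) = 4649/5000 ≈ 0.929800
step 3 [3y] bond c/1=19/400: DF=(102851/100000 − 19/400·(0.970500+0.929800))/(1+19/400) = 8957/10000 ≈ 0.895700
step 4 [4y] swap r/1=233/7359: DF=(1 − 233/7359·(0.970500+0.929800+0.895700))/(1+233/7359) = 1767/2000 ≈ 0.883500
step 5 [5y] zero: DF = P = 8343/10000 ≈ 0.834300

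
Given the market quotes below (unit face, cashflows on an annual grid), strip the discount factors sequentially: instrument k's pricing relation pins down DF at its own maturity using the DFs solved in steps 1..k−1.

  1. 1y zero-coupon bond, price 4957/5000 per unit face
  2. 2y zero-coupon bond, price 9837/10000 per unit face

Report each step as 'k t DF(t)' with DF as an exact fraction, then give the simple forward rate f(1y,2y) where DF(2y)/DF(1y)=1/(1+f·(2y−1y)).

step 1 [1y] zero: DF = P = 4957/5000 ≈ 0.991400
step 2 [2y] zero: DF = P = 9837/10000 ≈ 0.983700

1 1 4957/5000
2 2 9837/10000
f(1y,2y) = ((4957/5000)/(9837/10000) − 1)/(1) = 77/9837 ≈ 0.7828%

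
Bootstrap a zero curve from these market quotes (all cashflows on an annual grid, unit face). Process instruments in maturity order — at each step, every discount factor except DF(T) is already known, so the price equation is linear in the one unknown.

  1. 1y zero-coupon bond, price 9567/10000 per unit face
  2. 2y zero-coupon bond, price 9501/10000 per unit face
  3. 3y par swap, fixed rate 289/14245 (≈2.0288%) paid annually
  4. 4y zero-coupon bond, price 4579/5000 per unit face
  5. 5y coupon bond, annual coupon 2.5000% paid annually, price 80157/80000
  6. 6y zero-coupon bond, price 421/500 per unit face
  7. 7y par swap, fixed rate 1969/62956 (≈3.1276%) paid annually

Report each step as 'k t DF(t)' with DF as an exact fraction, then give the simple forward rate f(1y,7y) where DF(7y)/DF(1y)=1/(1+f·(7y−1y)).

step 1 [1y] zero: DF = P = 9567/10000 ≈ 0.956700
step 2 [2y] zero: DF = P = 9501/10000 ≈ 0.950100
step 3 [3y] swap r/1=289/14245: DF=(1 − 289/14245·(0.956700+0.950100))/(1+289/14245) = 4711/5000 ≈ 0.942200
step 4 [4y] zero: DF = P = 4579/5000 ≈ 0.915800
step 5 [5y] bond c/1=1/40: DF=(80157/80000 − 1/40·(0.956700+0.950100+0.942200+0.915800))/(1+1/40) = 8857/10000 ≈ 0.885700
step 6 [6y] zero: DF = P = 421/500 ≈ 0.842000
step 7 [7y] swap r/1=1969/62956: DF=(1 − 1969/62956·(0.956700+0.950100+0.942200+0.915800+0.885700+0.842000))/(1+1969/62956) = 8031/10000 ≈ 0.803100

1 1 9567/10000
2 2 9501/10000
3 3 4711/5000
4 4 4579/5000
5 5 8857/10000
6 6 421/500
7 7 8031/10000
f(1y,7y) = ((9567/10000)/(8031/10000) − 1)/(6) = 256/8031 ≈ 3.1876%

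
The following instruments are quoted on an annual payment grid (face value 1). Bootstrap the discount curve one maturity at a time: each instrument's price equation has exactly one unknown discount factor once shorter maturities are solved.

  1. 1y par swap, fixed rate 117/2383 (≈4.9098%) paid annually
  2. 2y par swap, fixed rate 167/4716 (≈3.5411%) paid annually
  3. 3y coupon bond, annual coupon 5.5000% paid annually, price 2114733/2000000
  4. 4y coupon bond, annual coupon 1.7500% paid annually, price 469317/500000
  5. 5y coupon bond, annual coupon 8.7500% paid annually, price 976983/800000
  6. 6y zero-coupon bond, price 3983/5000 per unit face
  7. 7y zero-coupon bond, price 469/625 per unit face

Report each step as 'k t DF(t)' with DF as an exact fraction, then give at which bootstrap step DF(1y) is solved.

1 1 2383/2500
2 2 2333/2500
3 3 9039/10000
4 4 1749/2000
5 5 8281/10000
6 6 3983/5000
7 7 469/625
DF(1y) is solved at step 1

step 1 [1y] swap r/1=117/2383: DF=(1 − 117/2383·(0))/(1+117/2383) = 2383/2500 ≈ 0.953200
step 2 [2y] swap r/1=167/4716: DF=(1 − 167/4716·(0.953200))/(1+167/4716) = 2333/2500 ≈ 0.933200
step 3 [3y] bond c/1=11/200: DF=(2114733/2000000 − 11/200·(0.953200+0.933200))/(1+11/200) = 9039/10000 ≈ 0.903900
step 4 [4y] bond c/1=7/400: DF=(469317/500000 − 7/400·(0.953200+0.933200+0.903900))/(1+7/400) = 1749/2000 ≈ 0.874500
step 5 [5y] bond c/1=7/80: DF=(976983/800000 − 7/80·(0.953200+0.933200+0.903900+0.874500))/(1+7/80) = 8281/10000 ≈ 0.828100
step 6 [6y] zero: DF = P = 3983/5000 ≈ 0.796600
step 7 [7y] zero: DF = P = 469/625 ≈ 0.750400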